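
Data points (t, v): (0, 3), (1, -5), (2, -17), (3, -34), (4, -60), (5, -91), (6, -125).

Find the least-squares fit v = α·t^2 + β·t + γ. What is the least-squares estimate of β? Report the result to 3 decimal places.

The normal system XᵀX·[α, β, γ]ᵀ = Xᵀv is [[2275, 441, 91]; [441, 91, 21]; [91, 21, 7]]·[α, β, γ]ᵀ = [-8114, -1586, -329]ᵀ.
Inverting the 3×3 Gram matrix, [α, β, γ]ᵀ = [-81/28, -113/28, 19/7]ᵀ.

β = -4.036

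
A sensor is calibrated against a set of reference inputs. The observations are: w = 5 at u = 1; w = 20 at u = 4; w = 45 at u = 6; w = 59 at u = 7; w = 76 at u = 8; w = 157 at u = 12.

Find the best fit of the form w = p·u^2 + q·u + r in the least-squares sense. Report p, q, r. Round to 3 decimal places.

Entries of AᵀA: Σu^2·u^2 = 28786, Σu^2·u = 2864, Σu^2 = 310, Σu·u = 310, Σu = 38, Σ1 = 6.
For Aᵀw: Σu^2·w = 32308, Σu·w = 3260, Σw = 362.
AᵀA·[p, q, r]ᵀ = Aᵀw becomes [[28786, 2864, 310]; [2864, 310, 38]; [310, 38, 6]]·[p, q, r]ᵀ = [32308, 3260, 362]ᵀ.
Solving the 3×3 system (Gaussian elimination) gives p = 18003/18535, q = 24733/18535, r = 31481/18535.

p = 0.971, q = 1.334, r = 1.698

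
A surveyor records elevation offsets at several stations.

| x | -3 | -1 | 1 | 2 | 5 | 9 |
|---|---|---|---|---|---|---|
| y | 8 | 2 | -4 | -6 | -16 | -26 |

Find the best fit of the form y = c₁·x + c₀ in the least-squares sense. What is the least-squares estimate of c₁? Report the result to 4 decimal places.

c₁ = -2.8546

The normal equations are: 121·c₁ + 13·c₀ = -356;  13·c₁ + 6·c₀ = -42.
Eliminating c₀: 6·(row 1) − 13·(row 2) gives 557·c₁ = 6·(-356) − 13·(-42) = -1590, so c₁ = -1590/557.
Then c₀ = ((-42) − 13·(-1590/557))/6 = -454/557.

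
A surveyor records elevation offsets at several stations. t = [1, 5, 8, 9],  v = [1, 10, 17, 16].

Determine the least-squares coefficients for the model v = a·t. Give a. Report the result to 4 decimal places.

The normal system AᵀA·[a]ᵀ = Aᵀv is [[171]]·[a]ᵀ = [331]ᵀ.
Hence a = 331 / 171 ≈ 1.93567.

a = 1.9357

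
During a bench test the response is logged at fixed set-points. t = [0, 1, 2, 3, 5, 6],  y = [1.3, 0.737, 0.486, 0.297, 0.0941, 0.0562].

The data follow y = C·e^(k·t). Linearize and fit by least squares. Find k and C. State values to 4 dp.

k = -0.5226, C = 1.3194

Taking logs, ln y = k·t + ln C, so regress ln y on t.
XᵀX = [[75.0000, 17.0000]; [17.0000, 6]], rhs = [-34.4803, -7.2206]ᵀ  (here Σt = 17.0000, Σ(t)² = 75.0000, Σln y = -7.2206, Σt·ln y = -34.4803).
Slope k = (n·Σt·ln y − Σt·Σln y)/(n·Σ(t)² − (Σt)²) = (6·-34.4803 − 17.0000·-7.2206)/161.0000 = -0.52256; ln C = (Σln y − k·Σt)/n = 0.27714, so C = exp(0.27714) = 1.31936.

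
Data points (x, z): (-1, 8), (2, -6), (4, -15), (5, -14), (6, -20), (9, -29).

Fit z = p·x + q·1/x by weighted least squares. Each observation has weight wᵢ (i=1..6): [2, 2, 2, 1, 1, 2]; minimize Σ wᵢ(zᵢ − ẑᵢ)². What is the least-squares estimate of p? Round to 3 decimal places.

Setting ∂/∂p … = 0 gives: 265·p + 10·q = -872;  10·p + (44023/16200)·q = -3787/90.
Δ = 265·(44023/16200) − 10² = 2009219/3240.
p = ((-872)·(44023/16200) − 10·(-3787/90))/(2009219/3240) = -31571456/10046095; q = (265·(-3787/90) − 10·(-872))/(2009219/3240) = -7875180/2009219.

p = -3.143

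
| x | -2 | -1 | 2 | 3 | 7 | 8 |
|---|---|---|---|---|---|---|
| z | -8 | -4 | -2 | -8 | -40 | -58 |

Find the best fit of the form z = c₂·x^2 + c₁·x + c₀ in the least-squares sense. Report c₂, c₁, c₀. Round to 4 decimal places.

The normal equations are: 6611·c₂ + 881·c₁ + 131·c₀ = -5788;  881·c₂ + 131·c₁ + 17·c₀ = -752;  131·c₂ + 17·c₁ + 6·c₀ = -120.
Inverting the 3×3 Gram matrix, [c₂, c₁, c₀]ᵀ = [-229/222, 2137/1554, -356/259]ᵀ.

c₂ = -1.0315, c₁ = 1.3752, c₀ = -1.3745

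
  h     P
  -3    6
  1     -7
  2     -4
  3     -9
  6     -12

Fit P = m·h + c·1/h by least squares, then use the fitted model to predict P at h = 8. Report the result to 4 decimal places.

XᵀX·[m, c]ᵀ = XᵀP reads: 59·m + 5·c = -132;  5·m + (3/2)·c = -16.
Δ = 59·(3/2) − 5² = 127/2.
m = ((-132)·(3/2) − 5·(-16))/(127/2) = -236/127; c = (59·(-16) − 5·(-132))/(127/2) = -568/127.
At h = 8: P̂ = (-236/127)·(8) + (-568/127)·(1/8) = -1959/127.

P̂ = -15.4252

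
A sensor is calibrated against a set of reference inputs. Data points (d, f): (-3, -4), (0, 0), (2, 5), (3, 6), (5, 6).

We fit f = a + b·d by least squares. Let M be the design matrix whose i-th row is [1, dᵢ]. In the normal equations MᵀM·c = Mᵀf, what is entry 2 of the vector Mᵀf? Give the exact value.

Entry 2 ↔ basis d, so (Mᵀf)_{2} = Σᵢ (d)·fᵢ = (-3)·(-4) + (0)·(0) + (2)·(5) + (3)·(6) + (5)·(6) = 70.

70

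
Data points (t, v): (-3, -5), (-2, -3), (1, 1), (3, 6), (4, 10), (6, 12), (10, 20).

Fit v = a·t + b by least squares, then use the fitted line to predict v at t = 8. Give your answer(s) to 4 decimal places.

v̂ = 16.1655

Compute the Gram sums: Σt·t = 175, Σt = 19, Σ1 = 7.
Moment sums: Σt·v = 352, Σv = 41.
Normal equations: [[175, 19]; [19, 7]]·[a, b]ᵀ = [352, 41]ᵀ.
Determinant 175·7 − 19² = 864.
a = (352·7 − 19·41)/864 = 1685/864; b = (175·41 − 19·352)/864 = 487/864.
At t = 8: v̂ = (1685/864)·(8) + (487/864)·(1) = 13967/864.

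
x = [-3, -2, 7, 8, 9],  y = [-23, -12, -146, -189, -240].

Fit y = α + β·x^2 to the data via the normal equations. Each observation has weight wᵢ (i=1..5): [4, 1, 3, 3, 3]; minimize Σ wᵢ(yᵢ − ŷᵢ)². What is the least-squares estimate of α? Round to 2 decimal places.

With design matrix M, MᵀWM = [[14, 622]; [622, 39514]] and MᵀWy = [-1829, -116946]ᵀ.
Determinant 14·39514 − 622² = 166312.
α = ((-1829)·39514 − 622·(-116946))/166312 = 234653/83156; β = (14·(-116946) − 622·(-1829))/166312 = -249803/83156.

α = 2.82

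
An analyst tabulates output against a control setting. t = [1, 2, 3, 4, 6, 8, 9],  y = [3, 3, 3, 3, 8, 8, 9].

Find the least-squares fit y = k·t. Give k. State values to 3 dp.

k = 1.057

Compute the Gram sums: Σt·t = 211.
Right-hand side: Σt·y = 223.
k = 223/211 = 1.05687.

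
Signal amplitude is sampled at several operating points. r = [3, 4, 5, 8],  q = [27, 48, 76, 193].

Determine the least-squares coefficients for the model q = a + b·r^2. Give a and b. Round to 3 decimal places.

The normal equations are: 4·a + 114·b = 344;  114·a + 5058·b = 15263.
(Σ1 = 4, Σr^2 = 114, Σr^2·r^2 = 5058, Σq = 344, Σr^2·q = 15263.)
Determinant 4·5058 − 114² = 7236.
a = (344·5058 − 114·15263)/7236 = -5/1206; b = (4·15263 − 114·344)/7236 = 5459/1809.

a = -0.004, b = 3.018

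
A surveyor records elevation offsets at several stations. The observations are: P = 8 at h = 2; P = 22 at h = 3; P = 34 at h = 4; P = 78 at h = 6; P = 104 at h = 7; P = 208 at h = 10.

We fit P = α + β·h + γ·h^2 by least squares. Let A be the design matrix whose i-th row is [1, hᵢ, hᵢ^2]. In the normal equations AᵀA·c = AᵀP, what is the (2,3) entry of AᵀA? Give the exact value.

1658

Row 2 ↔ basis h, column 3 ↔ basis h^2, so (AᵀA)_{2,3} = Σᵢ (h)·(h^2) = (2)·(4) + (3)·(9) + (4)·(16) + (6)·(36) + (7)·(49) + (10)·(100) = 1658.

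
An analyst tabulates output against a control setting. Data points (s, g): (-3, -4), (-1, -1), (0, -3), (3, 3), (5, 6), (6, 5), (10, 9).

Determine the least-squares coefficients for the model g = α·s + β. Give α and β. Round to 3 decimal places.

α = 1.051, β = -0.860

Normal-equation sums: Σs·s = 180, Σs = 20, Σ1 = 7.
And Σs·g = 172, Σg = 15.
det = 180·7 − 20² = 860.
α = (172·7 − 20·15)/860 = 226/215; β = (180·15 − 20·172)/860 = -37/43.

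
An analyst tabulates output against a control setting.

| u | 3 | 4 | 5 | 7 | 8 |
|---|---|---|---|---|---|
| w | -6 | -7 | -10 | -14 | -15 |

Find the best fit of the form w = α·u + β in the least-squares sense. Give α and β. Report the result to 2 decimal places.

α = -1.93, β = 0.02

Forming MᵀM = [[163, 27]; [27, 5]] and Mᵀw = [-314, -52]ᵀ gives MᵀM·[α, β]ᵀ = Mᵀw.
det = 163·5 − 27² = 86.
α = ((-314)·5 − 27·(-52))/86 = -83/43; β = (163·(-52) − 27·(-314))/86 = 1/43.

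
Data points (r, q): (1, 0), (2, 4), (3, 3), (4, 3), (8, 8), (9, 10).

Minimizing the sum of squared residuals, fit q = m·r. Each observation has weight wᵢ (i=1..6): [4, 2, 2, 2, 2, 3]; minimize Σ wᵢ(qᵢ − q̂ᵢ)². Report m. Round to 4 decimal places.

AᵀWA·[m]ᵀ = AᵀWq reads: 433·m = 456.
Hence m = 456 / 433 ≈ 1.05312.

m = 1.0531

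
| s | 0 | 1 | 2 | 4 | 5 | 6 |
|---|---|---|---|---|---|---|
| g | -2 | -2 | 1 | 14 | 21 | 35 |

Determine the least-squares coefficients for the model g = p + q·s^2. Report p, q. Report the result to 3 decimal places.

p = -2.780, q = 1.020

From the data, Σ1 = 6, Σs^2 = 82, Σs^2·s^2 = 2194.
Moment sums: Σg = 67, Σs^2·g = 2011.
Eliminating q: 2194·(row 1) − 82·(row 2) gives 6440·p = 2194·67 − 82·2011 = -17904, so p = -2238/805.
Then q = (2011 − 82·(-2238/805))/2194 = 1643/1610.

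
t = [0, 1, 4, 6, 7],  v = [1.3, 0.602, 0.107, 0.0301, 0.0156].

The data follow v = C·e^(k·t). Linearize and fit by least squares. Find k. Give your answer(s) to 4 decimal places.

k = -0.6202

Linearized form: ln v = k·t + ln C. From the 5 transformed points,
Sums: Σt = 18.0000, Σ(t)² = 102.0000, Σln v = -10.1438, Σt·ln v = -59.5900.
Normal system: [[102.0000, 18.0000]; [18.0000, 5]]·[k, ln C]ᵀ = [-59.5900, -10.1438]ᵀ.
Solving (det = 186.0000): k = -0.62023, ln C = 0.20406.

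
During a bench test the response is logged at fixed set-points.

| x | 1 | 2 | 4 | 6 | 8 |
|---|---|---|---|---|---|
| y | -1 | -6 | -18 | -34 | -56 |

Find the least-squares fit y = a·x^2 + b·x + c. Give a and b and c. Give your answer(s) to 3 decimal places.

The normal equations are: 5665·a + 801·b + 121·c = -5121;  801·a + 121·b + 21·c = -737;  121·a + 21·b + 5·c = -115.
Inverting the 3×3 Gram matrix, [a, b, c]ᵀ = [-1447/2522, -6613/2522, 2393/1261]ᵀ.

a = -0.574, b = -2.622, c = 1.898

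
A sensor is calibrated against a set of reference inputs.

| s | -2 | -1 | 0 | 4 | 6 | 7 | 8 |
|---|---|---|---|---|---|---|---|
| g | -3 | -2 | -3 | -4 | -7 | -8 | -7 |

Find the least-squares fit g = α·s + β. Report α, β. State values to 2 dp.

Forming MᵀM = [[170, 22]; [22, 7]] and Mᵀg = [-162, -34]ᵀ gives MᵀM·[α, β]ᵀ = Mᵀg.
Δ = 170·7 − 22² = 706.
α = ((-162)·7 − 22·(-34))/706 = -193/353; β = (170·(-34) − 22·(-162))/706 = -1108/353.

α = -0.55, β = -3.14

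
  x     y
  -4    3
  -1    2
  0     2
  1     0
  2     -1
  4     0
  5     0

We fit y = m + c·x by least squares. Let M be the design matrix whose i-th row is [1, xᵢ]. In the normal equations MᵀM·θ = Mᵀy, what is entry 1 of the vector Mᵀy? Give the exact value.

Entry 1 ↔ basis 1, so (Mᵀy)_{1} = Σᵢ yᵢ = (1)·(3) + (1)·(2) + (1)·(2) + (1)·(0) + (1)·(-1) + (1)·(0) + (1)·(0) = 6.

6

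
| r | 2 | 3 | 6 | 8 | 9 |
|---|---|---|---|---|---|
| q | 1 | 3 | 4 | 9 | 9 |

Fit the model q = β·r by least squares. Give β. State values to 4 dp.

Sums needed: Σr·r = 194.
Moment sums: Σr·q = 188.
Normal equations: [[194]]·[β]ᵀ = [188]ᵀ.
Hence β = 188 / 194 ≈ 0.969072.

β = 0.9691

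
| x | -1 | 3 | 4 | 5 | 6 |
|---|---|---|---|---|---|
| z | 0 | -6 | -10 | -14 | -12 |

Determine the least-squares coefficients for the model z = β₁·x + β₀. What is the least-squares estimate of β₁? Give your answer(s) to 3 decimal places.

Compute the Gram sums: Σx·x = 87, Σx = 17, Σ1 = 5.
Moment sums: Σx·z = -200, Σz = -42.
Normal equations: [[87, 17]; [17, 5]]·[β₁, β₀]ᵀ = [-200, -42]ᵀ.
Eliminating β₀: 5·(row 1) − 17·(row 2) gives 146·β₁ = 5·(-200) − 17·(-42) = -286, so β₁ = -143/73.
Then β₀ = ((-42) − 17·(-143/73))/5 = -127/73.

β₁ = -1.959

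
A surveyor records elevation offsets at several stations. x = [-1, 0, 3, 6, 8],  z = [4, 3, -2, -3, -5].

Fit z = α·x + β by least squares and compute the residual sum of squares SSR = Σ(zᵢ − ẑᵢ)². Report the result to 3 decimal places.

SSR = 3.197

The normal system AᵀA·[α, β]ᵀ = Aᵀz is [[110, 16]; [16, 5]]·[α, β]ᵀ = [-68, -3]ᵀ.
Δ = 110·5 − 16² = 294.
α = ((-68)·5 − 16·(-3))/294 = -146/147; β = (110·(-3) − 16·(-68))/294 = 379/147.
Residuals: 3/7, 62/147, -235/147, 8/21, 18/49; SSR = 470/147.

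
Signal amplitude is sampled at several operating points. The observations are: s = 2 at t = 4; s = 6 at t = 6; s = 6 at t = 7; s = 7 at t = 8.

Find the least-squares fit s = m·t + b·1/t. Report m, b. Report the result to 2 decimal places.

m = 1.03, b = -7.17

Normal-equation sums: Σt·t = 165, Σt·1/t = 4, Σ1/t·1/t = 3565/28224.
Moment sums: Σt·s = 142, Σ1/t·s = 181/56.
So XᵀX·[m, b]ᵀ = Xᵀs: [[165, 4]; [4, 3565/28224]]·[m, b]ᵀ = [142, 181/56]ᵀ.
Δ = 165·(3565/28224) − 4² = 45547/9408.
m = (142·(3565/28224) − 4·(181/56))/(45547/9408) = 141334/136641; b = (165·(181/56) − 4·142)/(45547/9408) = -326424/45547.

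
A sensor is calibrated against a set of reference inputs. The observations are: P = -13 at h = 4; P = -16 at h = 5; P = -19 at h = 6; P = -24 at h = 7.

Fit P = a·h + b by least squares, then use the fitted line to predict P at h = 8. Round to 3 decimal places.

P̂ = -27.000

Forming AᵀA = [[126, 22]; [22, 4]] and AᵀP = [-414, -72]ᵀ gives AᵀA·[a, b]ᵀ = AᵀP.
Eliminating b: 4·(row 1) − 22·(row 2) gives 20·a = 4·(-414) − 22·(-72) = -72, so a = -18/5.
Then b = ((-72) − 22·(-18/5))/4 = 9/5.
At h = 8: P̂ = (-18/5)·(8) + (9/5)·(1) = -27.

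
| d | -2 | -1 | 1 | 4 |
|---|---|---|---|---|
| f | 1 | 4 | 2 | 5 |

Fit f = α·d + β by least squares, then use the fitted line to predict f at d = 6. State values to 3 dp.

Normal-equation sums: Σd·d = 22, Σd = 2, Σ1 = 4.
Moment sums: Σd·f = 16, Σf = 12.
Normal equations: [[22, 2]; [2, 4]]·[α, β]ᵀ = [16, 12]ᵀ.
Determinant 22·4 − 2² = 84.
α = (16·4 − 2·12)/84 = 10/21; β = (22·12 − 2·16)/84 = 58/21.
At d = 6: f̂ = (10/21)·(6) + (58/21)·(1) = 118/21.

f̂ = 5.619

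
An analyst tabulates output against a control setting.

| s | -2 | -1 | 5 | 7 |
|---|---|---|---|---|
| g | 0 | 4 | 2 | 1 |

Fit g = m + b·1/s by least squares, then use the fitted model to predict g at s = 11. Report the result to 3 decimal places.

ĝ = 1.192

Setting ∂/∂m … = 0 gives: 4·m + (-81/70)·b = 7;  (-81/70)·m + (6421/4900)·b = -121/35.
(Σ1 = 4, Σ1/s = -81/70, Σ1/s·1/s = 6421/4900, Σg = 7, Σ1/s·g = -121/35.)
Δ = 4·(6421/4900) − (-81/70)² = 19123/4900.
m = (7·(6421/4900) − (-81/70)·(-121/35))/(19123/4900) = 25345/19123; b = (4·(-121/35) − (-81/70)·7)/(19123/4900) = -28070/19123.
At s = 11: ĝ = (25345/19123)·(1) + (-28070/19123)·(1/11) = 250725/210353.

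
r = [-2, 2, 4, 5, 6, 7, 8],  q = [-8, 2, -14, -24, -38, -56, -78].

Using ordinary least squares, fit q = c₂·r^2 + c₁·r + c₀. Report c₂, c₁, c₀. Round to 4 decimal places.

Sums needed: Σr^2·r^2 = 8706, Σr^2·r = 1260, Σr^2 = 198, Σr·r = 198, Σr = 30, Σ1 = 7.
And Σr^2·q = -9952, Σr·q = -1400, Σq = -216.
Normal equations: [[8706, 1260, 198]; [1260, 198, 30]; [198, 30, 7]]·[c₂, c₁, c₀]ᵀ = [-9952, -1400, -216]ᵀ.
Row-reducing yields c₂ = -13928/9009, c₁ = 62980/27027, c₀ = 2000/693.

c₂ = -1.5460, c₁ = 2.3303, c₀ = 2.8860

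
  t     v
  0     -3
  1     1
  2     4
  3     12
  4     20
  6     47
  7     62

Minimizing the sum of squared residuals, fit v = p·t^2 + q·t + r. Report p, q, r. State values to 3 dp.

Sums needed: Σt^2·t^2 = 4051, Σt^2·t = 659, Σt^2 = 115, Σt·t = 115, Σt = 23, Σ1 = 7.
Right-hand side: Σt^2·v = 5175, Σt·v = 841, Σv = 143.
So AᵀA·[p, q, r]ᵀ = Aᵀv: [[4051, 659, 115]; [659, 115, 23]; [115, 23, 7]]·[p, q, r]ᵀ = [5175, 841, 143]ᵀ.
Solving the 3×3 system (Gaussian elimination) gives p = 1031/903, q = 2297/1806, r = -647/258.

p = 1.142, q = 1.272, r = -2.508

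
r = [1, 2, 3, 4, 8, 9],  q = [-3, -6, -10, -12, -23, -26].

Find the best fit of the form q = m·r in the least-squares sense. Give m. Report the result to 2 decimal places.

Forming AᵀA = [[175]] and Aᵀq = [-511]ᵀ gives AᵀA·[m]ᵀ = Aᵀq.
Hence m = -511 / 175 ≈ -2.92.

m = -2.92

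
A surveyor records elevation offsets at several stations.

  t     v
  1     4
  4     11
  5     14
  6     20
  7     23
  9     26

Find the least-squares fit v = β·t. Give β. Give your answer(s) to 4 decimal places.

Compute the Gram sums: Σt·t = 208.
For Mᵀv: Σt·v = 633.
Hence β = 633 / 208 ≈ 3.04327.

β = 3.0433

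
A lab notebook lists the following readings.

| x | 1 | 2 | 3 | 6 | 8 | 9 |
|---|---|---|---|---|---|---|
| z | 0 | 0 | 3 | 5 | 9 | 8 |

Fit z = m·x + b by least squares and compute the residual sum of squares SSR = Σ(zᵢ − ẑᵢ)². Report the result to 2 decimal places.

MᵀM·[m, b]ᵀ = Mᵀz reads: 195·m + 29·b = 183;  29·m + 6·b = 25.
(Σx·x = 195, Σx = 29, Σ1 = 6, Σx·z = 183, Σz = 25.)
det = 195·6 − 29² = 329.
m = (183·6 − 29·25)/329 = 373/329; b = (195·25 − 29·183)/329 = -432/329.
Residuals: 59/329, -314/329, 300/329, -23/47, 409/329, -293/329; SSR = 1432/329.

SSR = 4.35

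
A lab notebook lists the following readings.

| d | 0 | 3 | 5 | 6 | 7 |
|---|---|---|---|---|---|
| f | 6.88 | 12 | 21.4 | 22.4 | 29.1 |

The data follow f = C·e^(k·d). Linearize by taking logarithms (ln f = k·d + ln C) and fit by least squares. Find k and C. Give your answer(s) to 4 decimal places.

k = 0.2079, C = 6.8087

Let Y = ln f. Fitting Y = k·d + ln C by least squares:
Sums: Σd = 21.0000, Σ(d)² = 119.0000, Σln f = 13.9567, Σd·ln f = 65.0212.
Normal system: [[119.0000, 21.0000]; [21.0000, 5]]·[k, ln C]ᵀ = [65.0212, 13.9567]ᵀ.
Solving (det = 154.0000): k = 0.20789, ln C = 1.91821, so C = exp(1.91821) = 6.80873.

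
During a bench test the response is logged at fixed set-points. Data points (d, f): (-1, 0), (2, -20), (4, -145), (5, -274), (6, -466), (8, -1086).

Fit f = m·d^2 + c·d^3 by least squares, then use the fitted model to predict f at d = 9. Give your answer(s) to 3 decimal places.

Sums needed: Σd^2·d^2 = 6290, Σd^2·d^3 = 44724, Σd^3·d^3 = 328586.
And Σd^2·f = -95530, Σd^3·f = -700378.
Eliminating c: 328586·(row 1) − 44724·(row 2) gives 66569764·m = 328586·(-95530) − 44724·(-700378) = -66114908, so m = -16528727/16642441.
Then c = ((-700378) − 44724·(-16528727/16642441))/328586 = -33223475/16642441.
At d = 9: f̂ = (-16528727/16642441)·(81) + (-33223475/16642441)·(729) = -25558740162/16642441.

f̂ = -1535.757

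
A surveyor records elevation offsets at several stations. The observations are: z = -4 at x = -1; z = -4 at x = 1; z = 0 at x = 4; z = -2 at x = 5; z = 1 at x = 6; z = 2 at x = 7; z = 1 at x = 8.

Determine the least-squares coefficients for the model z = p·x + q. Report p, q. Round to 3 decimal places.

p = 0.689, q = -3.811

Forming AᵀA = [[192, 30]; [30, 7]] and Aᵀz = [18, -6]ᵀ gives AᵀA·[p, q]ᵀ = Aᵀz.
Determinant 192·7 − 30² = 444.
p = (18·7 − 30·(-6))/444 = 51/74; q = (192·(-6) − 30·18)/444 = -141/37.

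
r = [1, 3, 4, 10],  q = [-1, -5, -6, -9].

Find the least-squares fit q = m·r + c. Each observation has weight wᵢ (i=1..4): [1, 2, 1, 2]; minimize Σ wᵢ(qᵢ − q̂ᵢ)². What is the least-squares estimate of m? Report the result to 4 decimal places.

m = -0.7238

The normal system XᵀWX·[m, c]ᵀ = XᵀWq is [[235, 31]; [31, 6]]·[m, c]ᵀ = [-235, -35]ᵀ.
Δ = 235·6 − 31² = 449.
m = ((-235)·6 − 31·(-35))/449 = -325/449; c = (235·(-35) − 31·(-235))/449 = -940/449.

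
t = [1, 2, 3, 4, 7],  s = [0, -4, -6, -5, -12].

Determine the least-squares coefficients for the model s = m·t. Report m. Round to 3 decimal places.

m = -1.646

The normal system AᵀA·[m]ᵀ = Aᵀs is [[79]]·[m]ᵀ = [-130]ᵀ.
m = (-130)/79 = -1.64557.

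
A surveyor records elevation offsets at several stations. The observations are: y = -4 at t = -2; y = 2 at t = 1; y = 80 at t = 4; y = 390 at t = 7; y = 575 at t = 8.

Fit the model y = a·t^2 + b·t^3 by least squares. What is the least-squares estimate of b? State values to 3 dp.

b = 1.002

Sums needed: Σt^2·t^2 = 6770, Σt^2·t^3 = 50568, Σt^3·t^3 = 383954.
Right-hand side: Σt^2·y = 57176, Σt^3·y = 433324.
So MᵀM·[a, b]ᵀ = Mᵀy: [[6770, 50568]; [50568, 383954]]·[a, b]ᵀ = [57176, 433324]ᵀ.
Eliminating b: 383954·(row 1) − 50568·(row 2) gives 42245956·a = 383954·57176 − 50568·433324 = 40625872, so a = 10156468/10561489.
Then b = (433324 − 50568·(10156468/10561489))/383954 = 10581878/10561489.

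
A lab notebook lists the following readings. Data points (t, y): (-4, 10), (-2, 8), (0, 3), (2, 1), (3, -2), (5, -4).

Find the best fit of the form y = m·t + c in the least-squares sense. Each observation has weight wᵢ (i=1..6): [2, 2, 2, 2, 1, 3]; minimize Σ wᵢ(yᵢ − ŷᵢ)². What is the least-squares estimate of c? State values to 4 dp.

With design matrix X, XᵀWX = [[132, 10]; [10, 12]] and XᵀWy = [-174, 30]ᵀ.
det = 132·12 − 10² = 1484.
m = ((-174)·12 − 10·30)/1484 = -597/371; c = (132·30 − 10·(-174))/1484 = 1425/371.

c = 3.8410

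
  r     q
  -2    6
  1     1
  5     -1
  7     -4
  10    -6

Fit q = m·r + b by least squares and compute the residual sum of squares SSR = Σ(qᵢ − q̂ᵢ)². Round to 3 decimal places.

Setting ∂/∂m … = 0 gives: 179·m + 21·b = -104;  21·m + 5·b = -4.
Determinant 179·5 − 21² = 454.
m = ((-104)·5 − 21·(-4))/454 = -218/227; b = (179·(-4) − 21·(-104))/454 = 734/227.
Residuals: 192/227, -289/227, 129/227, -116/227, 84/227; SSR = 694/227.

SSR = 3.057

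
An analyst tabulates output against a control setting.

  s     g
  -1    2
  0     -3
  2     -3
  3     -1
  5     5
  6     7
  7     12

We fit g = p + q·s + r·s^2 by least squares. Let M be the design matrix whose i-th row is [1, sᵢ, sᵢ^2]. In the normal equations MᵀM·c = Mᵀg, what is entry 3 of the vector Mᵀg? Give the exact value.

Entry 3 ↔ basis s^2, so (Mᵀg)_{3} = Σᵢ (s^2)·gᵢ = (1)·(2) + (0)·(-3) + (4)·(-3) + (9)·(-1) + (25)·(5) + (36)·(7) + (49)·(12) = 946.

946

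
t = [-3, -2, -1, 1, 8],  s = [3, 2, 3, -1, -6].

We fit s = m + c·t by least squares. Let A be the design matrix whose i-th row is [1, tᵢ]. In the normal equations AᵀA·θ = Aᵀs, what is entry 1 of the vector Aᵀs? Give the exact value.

Entry 1 ↔ basis 1, so (Aᵀs)_{1} = Σᵢ sᵢ = (1)·(3) + (1)·(2) + (1)·(3) + (1)·(-1) + (1)·(-6) = 1.

1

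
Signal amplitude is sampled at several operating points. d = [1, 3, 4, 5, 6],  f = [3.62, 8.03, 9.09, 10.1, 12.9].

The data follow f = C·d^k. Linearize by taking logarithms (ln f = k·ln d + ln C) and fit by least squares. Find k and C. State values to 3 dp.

Let Y = ln f. Fitting Y = k·ln d + ln C by least squares:
Sums: Σln d = 5.8861, Σ(ln d)² = 8.9295, Σln f = 10.4466, Σln d·ln f = 13.6522.
Normal system: [[8.9295, 5.8861]; [5.8861, 5]]·[k, ln C]ᵀ = [13.6522, 10.4466]ᵀ.
Slope k = (n·Σln d·ln f − Σln d·Σln f)/(n·Σ(ln d)² − (Σln d)²) = (5·13.6522 − 5.8861·10.4466)/10.0010 = 0.67707; ln C = (Σln f − k·Σln d)/n = 1.29226, so C = exp(1.29226) = 3.64102.

k = 0.677, C = 3.641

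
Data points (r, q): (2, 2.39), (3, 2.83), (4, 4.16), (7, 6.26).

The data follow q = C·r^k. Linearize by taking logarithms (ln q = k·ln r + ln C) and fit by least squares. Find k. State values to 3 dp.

k = 0.803

With ln qᵢ as the transformed response and ln rᵢ as the regressor:
Σln r = 5.1240, Σ(ln r)² = 7.3958, Σln q = 5.1713, Σln r·ln q = 7.2921.
Normal system: [[7.3958, 5.1240]; [5.1240, 4]]·[k, ln C]ᵀ = [7.2921, 5.1713]ᵀ.
Solving (det = 3.3281): k = 0.80260, ln C = 0.26470.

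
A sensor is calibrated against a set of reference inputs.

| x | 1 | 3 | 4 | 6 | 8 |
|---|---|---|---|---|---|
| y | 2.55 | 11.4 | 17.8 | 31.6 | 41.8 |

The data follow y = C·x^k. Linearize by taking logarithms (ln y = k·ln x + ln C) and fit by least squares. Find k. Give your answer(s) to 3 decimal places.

k = 1.369

Let Y = ln y. Fitting Y = k·ln x + ln C by least squares:
Σln x = 6.3561, Σ(ln x)² = 10.6632, Σln y = 13.4350, Σln x·ln y = 20.6146.
Normal system: [[10.6632, 6.3561]; [6.3561, 5]]·[k, ln C]ᵀ = [20.6146, 13.4350]ᵀ.
Δ = 10.6632·5 − (6.3561)² = 12.9161; k = (20.6146·5 − 6.3561·13.4350)/12.9161 = 1.36875, ln C = (10.6632·13.4350 − 6.3561·20.6146)/12.9161 = 0.94701.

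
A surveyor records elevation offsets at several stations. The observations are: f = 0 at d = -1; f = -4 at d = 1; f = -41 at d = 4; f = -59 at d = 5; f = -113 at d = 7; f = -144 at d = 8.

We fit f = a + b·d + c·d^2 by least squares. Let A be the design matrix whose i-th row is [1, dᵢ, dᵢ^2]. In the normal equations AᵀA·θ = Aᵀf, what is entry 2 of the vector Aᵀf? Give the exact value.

Entry 2 ↔ basis d, so (Aᵀf)_{2} = Σᵢ (d)·fᵢ = (-1)·(0) + (1)·(-4) + (4)·(-41) + (5)·(-59) + (7)·(-113) + (8)·(-144) = -2406.

-2406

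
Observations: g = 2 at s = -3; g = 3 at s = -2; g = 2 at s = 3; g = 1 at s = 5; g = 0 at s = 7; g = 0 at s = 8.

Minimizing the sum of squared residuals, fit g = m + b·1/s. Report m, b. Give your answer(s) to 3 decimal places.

m = 1.321, b = -2.294

With design matrix X, XᵀX = [[6, -9/280]; [-9/280, 386849/705600]] and Xᵀg = [8, -13/10]ᵀ.
Eliminating b: (386849/705600)·(row 1) − (-9/280)·(row 2) gives (154691/47040)·m = (386849/705600)·8 − (-9/280)·(-13/10) = 766327/176400, so m = 3065308/2320365.
Then b = ((-13/10) − (-9/280)·(3065308/2320365))/(386849/705600) = -354816/154691.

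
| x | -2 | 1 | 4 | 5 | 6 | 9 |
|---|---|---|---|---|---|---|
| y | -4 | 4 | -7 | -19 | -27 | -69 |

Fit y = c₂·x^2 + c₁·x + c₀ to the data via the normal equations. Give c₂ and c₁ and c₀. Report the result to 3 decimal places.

c₂ = -1.029, c₁ = 1.208, c₀ = 2.991

From the data, Σx^2·x^2 = 8755, Σx^2·x = 1127, Σx^2 = 163, Σx·x = 163, Σx = 23, Σ1 = 6.
And Σx^2·y = -7160, Σx·y = -894, Σy = -122.
MᵀM·[c₂, c₁, c₀]ᵀ = Mᵀy becomes [[8755, 1127, 163]; [1127, 163, 23]; [163, 23, 6]]·[c₂, c₁, c₀]ᵀ = [-7160, -894, -122]ᵀ.
Row-reducing yields c₂ = -221081/214860, c₁ = 259477/214860, c₀ = 53546/17905.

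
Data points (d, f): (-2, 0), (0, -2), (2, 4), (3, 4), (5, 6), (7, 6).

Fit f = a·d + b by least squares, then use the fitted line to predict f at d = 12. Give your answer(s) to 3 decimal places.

f̂ = 11.346

From the data, Σd·d = 91, Σd = 15, Σ1 = 6.
Moment sums: Σd·f = 92, Σf = 18.
Eliminating b: 6·(row 1) − 15·(row 2) gives 321·a = 6·92 − 15·18 = 282, so a = 94/107.
Then b = (18 − 15·(94/107))/6 = 86/107.
At d = 12: f̂ = (94/107)·(12) + (86/107)·(1) = 1214/107.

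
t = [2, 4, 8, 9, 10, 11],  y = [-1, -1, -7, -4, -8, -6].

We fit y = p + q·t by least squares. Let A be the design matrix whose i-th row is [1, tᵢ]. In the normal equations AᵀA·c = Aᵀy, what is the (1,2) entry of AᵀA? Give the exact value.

Row 1 ↔ basis 1, column 2 ↔ basis t, so (AᵀA)_{1,2} = Σᵢ t = (1)·(2) + (1)·(4) + (1)·(8) + (1)·(9) + (1)·(10) + (1)·(11) = 44.

44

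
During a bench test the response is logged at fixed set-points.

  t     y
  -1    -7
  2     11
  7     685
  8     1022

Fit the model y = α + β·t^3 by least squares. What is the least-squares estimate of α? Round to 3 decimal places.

α = -4.804

Entries of MᵀM: Σ1 = 4, Σt^3 = 862, Σt^3·t^3 = 379858.
Moment sums: Σy = 1711, Σt^3·y = 758314.
Eliminating β: 379858·(row 1) − 862·(row 2) gives 776388·α = 379858·1711 − 862·758314 = -3729630, so α = -621605/129398.
Then β = (758314 − 862·(-621605/129398))/379858 = 259729/129398.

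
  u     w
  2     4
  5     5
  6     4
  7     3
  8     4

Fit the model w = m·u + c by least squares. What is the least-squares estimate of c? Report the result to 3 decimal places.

From the data, Σu·u = 178, Σu = 28, Σ1 = 5.
Right-hand side: Σu·w = 110, Σw = 20.
So XᵀX·[m, c]ᵀ = Xᵀw: [[178, 28]; [28, 5]]·[m, c]ᵀ = [110, 20]ᵀ.
Δ = 178·5 − 28² = 106.
m = (110·5 − 28·20)/106 = -5/53; c = (178·20 − 28·110)/106 = 240/53.

c = 4.528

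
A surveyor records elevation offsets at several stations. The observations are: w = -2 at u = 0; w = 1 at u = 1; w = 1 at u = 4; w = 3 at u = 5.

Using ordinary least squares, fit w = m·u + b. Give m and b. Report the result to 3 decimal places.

XᵀX·[m, b]ᵀ = Xᵀw reads: 42·m + 10·b = 20;  10·m + 4·b = 3.
det = 42·4 − 10² = 68.
m = (20·4 − 10·3)/68 = 25/34; b = (42·3 − 10·20)/68 = -37/34.

m = 0.735, b = -1.088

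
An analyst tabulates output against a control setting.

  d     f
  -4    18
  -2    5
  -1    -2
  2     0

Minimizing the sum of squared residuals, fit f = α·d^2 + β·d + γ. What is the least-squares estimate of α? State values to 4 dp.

α = 1.0833

Forming AᵀA = [[289, -65, 25]; [-65, 25, -5]; [25, -5, 4]] and Aᵀf = [306, -80, 21]ᵀ gives AᵀA·[α, β, γ]ᵀ = Aᵀf.
Inverting the 3×3 Gram matrix, [α, β, γ]ᵀ = [13/12, -11/12, -8/3]ᵀ.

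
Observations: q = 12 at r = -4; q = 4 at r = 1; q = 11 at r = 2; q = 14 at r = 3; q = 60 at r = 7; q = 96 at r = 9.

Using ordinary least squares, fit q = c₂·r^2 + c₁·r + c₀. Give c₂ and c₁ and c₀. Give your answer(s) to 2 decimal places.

Entries of MᵀM: Σr^2·r^2 = 9316, Σr^2·r = 1044, Σr^2 = 160, Σr·r = 160, Σr = 18, Σ1 = 6.
For Mᵀq: Σr^2·q = 11082, Σr·q = 1304, Σq = 197.
So MᵀM·[c₂, c₁, c₀]ᵀ = Mᵀq: [[9316, 1044, 160]; [1044, 160, 18]; [160, 18, 6]]·[c₂, c₁, c₀]ᵀ = [11082, 1304, 197]ᵀ.
Solving the 3×3 system (Gaussian elimination) gives c₂ = 16178/16285, c₁ = 46921/32570, c₀ = 32896/16285.

c₂ = 0.99, c₁ = 1.44, c₀ = 2.02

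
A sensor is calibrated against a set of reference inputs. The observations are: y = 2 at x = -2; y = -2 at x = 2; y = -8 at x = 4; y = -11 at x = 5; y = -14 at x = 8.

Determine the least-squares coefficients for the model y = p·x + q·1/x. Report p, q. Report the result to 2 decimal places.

p = -1.97, q = 3.05

AᵀA·[p, q]ᵀ = Aᵀy reads: 113·p + 5·q = -207;  5·p + (989/1600)·q = -159/20.
Eliminating q: (989/1600)·(row 1) − 5·(row 2) gives (71757/1600)·p = (989/1600)·(-207) − 5·(-159/20) = -141123/1600, so p = -47041/23919.
Then q = ((-159/20) − 5·(-47041/23919))/(989/1600) = 72880/23919.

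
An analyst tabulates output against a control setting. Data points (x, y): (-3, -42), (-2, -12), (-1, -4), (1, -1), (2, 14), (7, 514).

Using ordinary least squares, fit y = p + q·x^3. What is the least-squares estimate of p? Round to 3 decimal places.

p = -0.910

Entries of AᵀA: Σ1 = 6, Σx^3 = 316, Σx^3·x^3 = 118508.
For Aᵀy: Σy = 469, Σx^3·y = 177647.
Δ = 6·118508 − 316² = 611192.
p = (469·118508 − 316·177647)/611192 = -69525/76399; q = (6·177647 − 316·469)/611192 = 458839/305596.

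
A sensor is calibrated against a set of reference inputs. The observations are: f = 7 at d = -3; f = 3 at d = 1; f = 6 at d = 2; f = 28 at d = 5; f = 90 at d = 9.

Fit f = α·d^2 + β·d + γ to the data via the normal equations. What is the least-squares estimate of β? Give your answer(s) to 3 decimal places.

β = 0.690

Entries of AᵀA: Σd^2·d^2 = 7284, Σd^2·d = 836, Σd^2 = 120, Σd·d = 120, Σd = 14, Σ1 = 5.
Right-hand side: Σd^2·f = 8080, Σd·f = 944, Σf = 134.
AᵀA·[α, β, γ]ᵀ = Aᵀf becomes [[7284, 836, 120]; [836, 120, 14]; [120, 14, 5]]·[α, β, γ]ᵀ = [8080, 944, 134]ᵀ.
Inverting the 3×3 Gram matrix, [α, β, γ]ᵀ = [33941/33076, 22811/33076, 3991/16538]ᵀ.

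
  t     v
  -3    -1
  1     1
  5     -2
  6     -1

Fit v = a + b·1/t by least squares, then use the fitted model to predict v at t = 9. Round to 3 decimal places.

Sums needed: Σ1 = 4, Σ1/t = 31/30, Σ1/t·1/t = 1061/900.
And Σv = -3, Σ1/t·v = 23/30.
XᵀX·[a, b]ᵀ = Xᵀv becomes [[4, 31/30]; [31/30, 1061/900]]·[a, b]ᵀ = [-3, 23/30]ᵀ.
Eliminating b: (1061/900)·(row 1) − (31/30)·(row 2) gives (3283/900)·a = (1061/900)·(-3) − (31/30)·(23/30) = -974/225, so a = -3896/3283.
Then b = ((23/30) − (31/30)·(-3896/3283))/(1061/900) = 5550/3283.
At t = 9: v̂ = (-3896/3283)·(1) + (5550/3283)·(1/9) = -9838/9849.

v̂ = -0.999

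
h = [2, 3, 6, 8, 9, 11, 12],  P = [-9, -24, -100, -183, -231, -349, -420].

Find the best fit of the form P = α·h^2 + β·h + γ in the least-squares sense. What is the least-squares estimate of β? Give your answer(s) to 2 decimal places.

β = 1.84

Compute the Gram sums: Σh^2·h^2 = 47427, Σh^2·h = 4551, Σh^2 = 459, Σh·h = 459, Σh = 51, Σ1 = 7.
For XᵀP: Σh^2·P = -136984, Σh·P = -13112, ΣP = -1316.
Row-reducing yields α = -26099/8547, β = 1433/777, γ = -492/407.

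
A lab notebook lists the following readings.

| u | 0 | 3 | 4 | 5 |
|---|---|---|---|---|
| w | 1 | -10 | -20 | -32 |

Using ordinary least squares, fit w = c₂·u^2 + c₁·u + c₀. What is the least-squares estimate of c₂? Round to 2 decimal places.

AᵀA·[c₂, c₁, c₀]ᵀ = Aᵀw reads: 962·c₂ + 216·c₁ + 50·c₀ = -1210;  216·c₂ + 50·c₁ + 12·c₀ = -270;  50·c₂ + 12·c₁ + 4·c₀ = -61.
(Σu^2·u^2 = 962, Σu^2·u = 216, Σu^2 = 50, Σu·u = 50, Σu = 12, Σ1 = 4, Σu^2·w = -1210, Σu·w = -270, Σw = -61.)
Inverting the 3×3 Gram matrix, [c₂, c₁, c₀]ᵀ = [-523/362, 108/181, 369/362]ᵀ.

c₂ = -1.44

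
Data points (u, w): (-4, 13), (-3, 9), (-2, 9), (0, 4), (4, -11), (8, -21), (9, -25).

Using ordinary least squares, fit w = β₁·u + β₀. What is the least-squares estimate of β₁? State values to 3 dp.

β₁ = -2.929

The normal equations are: 190·β₁ + 12·β₀ = -534;  12·β₁ + 7·β₀ = -22.
Eliminating β₀: 7·(row 1) − 12·(row 2) gives 1186·β₁ = 7·(-534) − 12·(-22) = -3474, so β₁ = -1737/593.
Then β₀ = ((-22) − 12·(-1737/593))/7 = 1114/593.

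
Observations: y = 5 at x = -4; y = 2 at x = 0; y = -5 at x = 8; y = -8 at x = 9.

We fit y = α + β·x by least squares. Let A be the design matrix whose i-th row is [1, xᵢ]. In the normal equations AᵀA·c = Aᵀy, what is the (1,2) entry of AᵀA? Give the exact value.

Row 1 ↔ basis 1, column 2 ↔ basis x, so (AᵀA)_{1,2} = Σᵢ x = (1)·(-4) + (1)·(0) + (1)·(8) + (1)·(9) = 13.

13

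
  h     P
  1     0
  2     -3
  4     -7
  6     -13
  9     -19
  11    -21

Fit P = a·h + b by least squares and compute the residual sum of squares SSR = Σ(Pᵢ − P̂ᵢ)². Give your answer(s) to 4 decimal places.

SSR = 5.4839

XᵀX·[a, b]ᵀ = XᵀP reads: 259·a + 33·b = -514;  33·a + 6·b = -63.
Eliminating b: 6·(row 1) − 33·(row 2) gives 465·a = 6·(-514) − 33·(-63) = -1005, so a = -67/31.
Then b = ((-63) − 33·(-67/31))/6 = 43/31.
Residuals: 24/31, -2/31, 8/31, -44/31, -29/31, 43/31; SSR = 170/31.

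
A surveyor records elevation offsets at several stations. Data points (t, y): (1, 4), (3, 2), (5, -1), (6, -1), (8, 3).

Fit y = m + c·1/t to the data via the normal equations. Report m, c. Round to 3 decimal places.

Compute the Gram sums: Σ1 = 5, Σ1/t = 73/40, Σ1/t·1/t = 17201/14400.
And Σy = 7, Σ1/t·y = 187/40.
Δ = 5·(17201/14400) − (73/40)² = 9511/3600.
m = (7·(17201/14400) − (73/40)·(187/40))/(9511/3600) = -613/9511; c = (5·(187/40) − (73/40)·7)/(9511/3600) = 38160/9511.

m = -0.064, c = 4.012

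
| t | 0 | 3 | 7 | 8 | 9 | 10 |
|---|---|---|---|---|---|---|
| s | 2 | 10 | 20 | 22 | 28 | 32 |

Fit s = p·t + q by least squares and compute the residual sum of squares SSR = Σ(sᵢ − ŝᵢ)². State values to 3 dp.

Normal-equation sums: Σt·t = 303, Σt = 37, Σ1 = 6.
For Mᵀs: Σt·s = 918, Σs = 114.
MᵀM·[p, q]ᵀ = Mᵀs becomes [[303, 37]; [37, 6]]·[p, q]ᵀ = [918, 114]ᵀ.
det = 303·6 − 37² = 449.
p = (918·6 − 37·114)/449 = 1290/449; q = (303·114 − 37·918)/449 = 576/449.
Residuals: 322/449, 44/449, -626/449, -1018/449, 386/449, 892/449; SSR = 5520/449.

SSR = 12.294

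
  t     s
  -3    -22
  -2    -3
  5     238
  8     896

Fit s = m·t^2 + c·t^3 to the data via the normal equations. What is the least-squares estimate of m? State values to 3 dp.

Sums needed: Σt^2·t^2 = 4818, Σt^2·t^3 = 35618, Σt^3·t^3 = 278562.
And Σt^2·s = 63084, Σt^3·s = 489120.
So AᵀA·[m, c]ᵀ = Aᵀs: [[4818, 35618]; [35618, 278562]]·[m, c]ᵀ = [63084, 489120]ᵀ.
det = 4818·278562 − 35618² = 73469792.
m = (63084·278562 − 35618·489120)/73469792 = 18916131/9183724; c = (4818·489120 − 35618·63084)/73469792 = 1246071/834884.

m = 2.060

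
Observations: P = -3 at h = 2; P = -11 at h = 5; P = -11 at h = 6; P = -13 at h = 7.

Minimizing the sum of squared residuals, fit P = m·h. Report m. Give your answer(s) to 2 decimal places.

Entries of AᵀA: Σh·h = 114.
For AᵀP: Σh·P = -218.
Hence m = -218 / 114 ≈ -1.91228.

m = -1.91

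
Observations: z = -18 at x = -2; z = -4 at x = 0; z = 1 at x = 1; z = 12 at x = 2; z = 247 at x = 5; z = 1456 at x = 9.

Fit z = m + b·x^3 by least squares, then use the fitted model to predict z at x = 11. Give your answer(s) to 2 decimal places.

MᵀM·[m, b]ᵀ = Mᵀz reads: 6·m + 855·b = 1694;  855·m + 547195·b = 1092540.
Eliminating b: 547195·(row 1) − 855·(row 2) gives 2552145·m = 547195·1694 − 855·1092540 = -7173370, so m = -1434674/510429.
Then b = (1092540 − 855·(-1434674/510429))/547195 = 340458/170143.
At x = 11: ẑ = (-1434674/510429)·(1) + (340458/170143)·(1331) = 1358014120/510429.

ẑ = 2660.53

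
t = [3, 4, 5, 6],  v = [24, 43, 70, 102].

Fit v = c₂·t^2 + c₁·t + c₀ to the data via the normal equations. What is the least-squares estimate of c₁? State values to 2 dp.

With design matrix A, AᵀA = [[2258, 432, 86]; [432, 86, 18]; [86, 18, 4]] and Aᵀv = [6326, 1206, 239]ᵀ.
Row-reducing yields c₂ = 13/4, c₁ = -63/20, c₀ = 81/20.

c₁ = -3.15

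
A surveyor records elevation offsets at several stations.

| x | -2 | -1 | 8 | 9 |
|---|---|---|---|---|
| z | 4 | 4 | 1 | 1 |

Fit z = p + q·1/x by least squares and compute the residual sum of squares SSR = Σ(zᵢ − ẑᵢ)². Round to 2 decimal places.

Normal-equation sums: Σ1 = 4, Σ1/x = -91/72, Σ1/x·1/x = 6625/5184.
Right-hand side: Σz = 10, Σ1/x·z = -415/72.
AᵀA·[p, q]ᵀ = Aᵀz becomes [[4, -91/72]; [-91/72, 6625/5184]]·[p, q]ᵀ = [10, -415/72]ᵀ.
Δ = 4·(6625/5184) − (-91/72)² = 6073/1728.
p = (10·(6625/5184) − (-91/72)·(-415/72))/(6073/1728) = 9495/6073; q = (4·(-415/72) − (-91/72)·10)/(6073/1728) = -18000/6073.
Residuals: 5797/6073, -3203/6073, -1172/6073, -1422/6073; SSR = 7782/6073.

SSR = 1.28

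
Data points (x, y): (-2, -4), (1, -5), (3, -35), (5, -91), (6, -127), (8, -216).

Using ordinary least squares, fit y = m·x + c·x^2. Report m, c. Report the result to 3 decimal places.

m = -3.338, c = -2.959

Setting ∂/∂m … = 0 gives: 139·m + 873·c = -3047;  873·m + 6115·c = -21007.
Eliminating c: 6115·(row 1) − 873·(row 2) gives 87856·m = 6115·(-3047) − 873·(-21007) = -293294, so m = -146647/43928.
Then c = ((-21007) − 873·(-146647/43928))/6115 = -129971/43928.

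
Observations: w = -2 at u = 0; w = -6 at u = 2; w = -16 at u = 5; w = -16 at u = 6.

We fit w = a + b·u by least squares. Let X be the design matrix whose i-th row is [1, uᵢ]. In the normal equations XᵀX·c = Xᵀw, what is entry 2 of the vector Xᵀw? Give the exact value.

Entry 2 ↔ basis u, so (Xᵀw)_{2} = Σᵢ (u)·wᵢ = (0)·(-2) + (2)·(-6) + (5)·(-16) + (6)·(-16) = -188.

-188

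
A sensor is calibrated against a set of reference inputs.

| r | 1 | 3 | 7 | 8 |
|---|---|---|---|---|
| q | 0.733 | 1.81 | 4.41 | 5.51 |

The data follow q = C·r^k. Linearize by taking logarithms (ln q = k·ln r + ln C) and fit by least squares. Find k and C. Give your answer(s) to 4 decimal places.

With ln qᵢ as the transformed response and ln rᵢ as the regressor:
Over the data: Σln r = 5.1240, Σ(ln r)² = 9.3176, Σln q = 3.4732, Σln r·ln q = 7.0880.
Normal system: [[9.3176, 5.1240]; [5.1240, 4]]·[k, ln C]ᵀ = [7.0880, 3.4732]ᵀ.
Solving (det = 11.0154): k = 0.95828, ln C = -0.35925, so C = exp(-0.35925) = 0.69820.

k = 0.9583, C = 0.6982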